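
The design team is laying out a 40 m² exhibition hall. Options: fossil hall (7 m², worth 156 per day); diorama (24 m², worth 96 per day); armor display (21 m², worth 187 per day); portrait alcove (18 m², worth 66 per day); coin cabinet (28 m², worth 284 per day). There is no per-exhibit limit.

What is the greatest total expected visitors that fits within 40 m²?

The ratio ordering already packs tightly: 5×fossil hall, 35 m², 780.

780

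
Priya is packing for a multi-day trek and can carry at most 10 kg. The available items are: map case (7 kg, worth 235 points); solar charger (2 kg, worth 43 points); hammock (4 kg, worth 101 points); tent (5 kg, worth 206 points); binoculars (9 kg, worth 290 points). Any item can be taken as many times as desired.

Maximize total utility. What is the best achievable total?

Taking 2×tent: 10 kg used, 412 in utility.
That's the maximum — no swap from here does better than 412.

412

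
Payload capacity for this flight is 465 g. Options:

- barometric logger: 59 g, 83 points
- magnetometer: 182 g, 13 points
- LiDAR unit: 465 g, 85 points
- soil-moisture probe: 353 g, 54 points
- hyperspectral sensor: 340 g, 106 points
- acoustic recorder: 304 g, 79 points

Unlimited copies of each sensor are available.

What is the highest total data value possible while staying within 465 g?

581

The ratio ordering already packs tightly: 7×barometric logger, 413 g, 581.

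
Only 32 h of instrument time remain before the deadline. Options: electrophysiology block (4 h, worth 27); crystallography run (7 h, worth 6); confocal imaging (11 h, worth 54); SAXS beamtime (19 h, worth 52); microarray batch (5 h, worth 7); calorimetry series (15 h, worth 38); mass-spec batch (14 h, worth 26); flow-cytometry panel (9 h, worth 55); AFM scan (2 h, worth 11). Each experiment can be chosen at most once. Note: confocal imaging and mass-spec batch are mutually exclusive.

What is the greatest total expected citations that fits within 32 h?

The ratio ordering already packs tightly: electrophysiology block + confocal imaging + microarray batch + flow-cytometry panel + AFM scan, 31 h, 154.
The spare 1 h is too small for any remaining experiment, and no feasible exchange beats 154.

154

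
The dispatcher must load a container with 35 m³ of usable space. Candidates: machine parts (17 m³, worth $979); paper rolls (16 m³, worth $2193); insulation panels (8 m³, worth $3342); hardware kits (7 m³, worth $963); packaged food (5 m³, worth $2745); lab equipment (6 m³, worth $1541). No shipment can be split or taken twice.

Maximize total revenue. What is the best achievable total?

By revenue per m³: packaged food 549.00, insulation panels 417.75, lab equipment 256.83 lead.
Greedy by ratio would take insulation panels + hardware kits + packaged food + lab equipment: 26 m³ used, total 8591.
Dropping hardware kits frees 7 m³; slotting in paper rolls (16 m³) lifts the total to 9821 at 35 m³.
Runner-up insulation panels + hardware kits + packaged food + lab equipment tops out at 8591.

9821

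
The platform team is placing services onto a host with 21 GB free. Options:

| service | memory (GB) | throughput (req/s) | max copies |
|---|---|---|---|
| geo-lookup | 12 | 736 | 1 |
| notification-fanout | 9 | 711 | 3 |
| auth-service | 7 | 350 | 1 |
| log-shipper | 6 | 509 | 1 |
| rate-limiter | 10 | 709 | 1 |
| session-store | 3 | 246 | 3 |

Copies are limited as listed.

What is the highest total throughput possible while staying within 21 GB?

A density-first pass picks log-shipper + 3×session-store — 1247 at 15 GB.
Dropping session-store frees 3 GB; slotting in notification-fanout (9 GB) lifts the total to 1712 at 21 GB.
Nothing else within 21 GB beats 1712.

1712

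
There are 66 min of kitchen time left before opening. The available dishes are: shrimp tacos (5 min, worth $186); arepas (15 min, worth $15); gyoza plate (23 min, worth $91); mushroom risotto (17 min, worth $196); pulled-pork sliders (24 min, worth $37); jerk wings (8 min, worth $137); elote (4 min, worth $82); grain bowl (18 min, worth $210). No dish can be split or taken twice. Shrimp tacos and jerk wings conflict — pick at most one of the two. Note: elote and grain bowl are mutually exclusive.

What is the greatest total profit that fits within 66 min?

683

Ranking by ratio (profit/min): shrimp tacos 37.20, elote 20.50, jerk wings 17.12.
Taking shrimp tacos + gyoza plate + mushroom risotto + grain bowl: 63 min used, 683 in profit.
Next best is gyoza plate + mushroom risotto + jerk wings + grain bowl at 634 (66 min) — short by 49.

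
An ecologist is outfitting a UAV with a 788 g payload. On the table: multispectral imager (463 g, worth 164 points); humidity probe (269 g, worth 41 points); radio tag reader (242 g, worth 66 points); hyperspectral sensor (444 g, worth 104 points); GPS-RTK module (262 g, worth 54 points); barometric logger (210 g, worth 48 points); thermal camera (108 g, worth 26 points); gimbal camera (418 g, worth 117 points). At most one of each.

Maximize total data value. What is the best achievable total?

238

A density-first pass picks multispectral imager + radio tag reader — 230 at 705 g.
Replace radio tag reader with barometric logger + thermal camera: the trade gains 8 net, giving 238 at 781 g.
Runner-up multispectral imager + radio tag reader tops out at 230.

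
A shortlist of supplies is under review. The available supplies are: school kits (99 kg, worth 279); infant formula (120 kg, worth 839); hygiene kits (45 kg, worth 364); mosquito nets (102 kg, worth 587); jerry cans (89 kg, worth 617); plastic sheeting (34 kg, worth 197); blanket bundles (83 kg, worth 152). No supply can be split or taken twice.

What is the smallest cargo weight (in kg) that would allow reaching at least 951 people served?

134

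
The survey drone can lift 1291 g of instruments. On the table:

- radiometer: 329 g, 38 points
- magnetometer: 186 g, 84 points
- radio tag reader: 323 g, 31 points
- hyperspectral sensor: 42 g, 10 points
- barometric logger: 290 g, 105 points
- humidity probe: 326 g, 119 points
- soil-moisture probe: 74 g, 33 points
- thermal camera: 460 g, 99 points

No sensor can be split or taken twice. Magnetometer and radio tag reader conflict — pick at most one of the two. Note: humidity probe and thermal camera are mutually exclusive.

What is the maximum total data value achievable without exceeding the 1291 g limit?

Ranking by ratio (data value/g): magnetometer 0.45, soil-moisture probe 0.45, humidity probe 0.37.
The ratio ordering already packs tightly: radiometer + magnetometer + hyperspectral sensor + barometric logger + humidity probe + soil-moisture probe, 1247 g, 389.
Next best is radiometer + magnetometer + barometric logger + humidity probe + soil-moisture probe at 379 (1205 g) — short by 10.

389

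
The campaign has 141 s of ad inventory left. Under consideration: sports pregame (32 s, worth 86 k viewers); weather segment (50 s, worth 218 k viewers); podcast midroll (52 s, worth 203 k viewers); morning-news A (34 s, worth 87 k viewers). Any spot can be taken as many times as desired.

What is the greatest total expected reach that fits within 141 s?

523

Density check — weather segment 4.36, podcast midroll 3.90, sports pregame 2.69 are the best per s.
Greedy by ratio would take sports pregame + 2×weather segment: 132 s used, total 522.
The 32 s tied up in sports pregame is better spent on morning-news A — total rises to 523 (134 s).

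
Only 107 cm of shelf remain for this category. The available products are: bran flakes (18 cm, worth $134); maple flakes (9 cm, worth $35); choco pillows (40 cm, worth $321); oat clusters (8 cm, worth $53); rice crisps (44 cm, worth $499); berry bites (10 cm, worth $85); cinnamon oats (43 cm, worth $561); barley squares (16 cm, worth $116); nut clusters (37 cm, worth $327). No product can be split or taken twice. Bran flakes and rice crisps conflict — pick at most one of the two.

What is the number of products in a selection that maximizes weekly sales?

4

Optimal total is 1198.
One optimal bundle: oat clusters + rice crisps + berry bites + cinnamon oats (105 cm).
Any selection reaching 1198 contains exactly 4 products.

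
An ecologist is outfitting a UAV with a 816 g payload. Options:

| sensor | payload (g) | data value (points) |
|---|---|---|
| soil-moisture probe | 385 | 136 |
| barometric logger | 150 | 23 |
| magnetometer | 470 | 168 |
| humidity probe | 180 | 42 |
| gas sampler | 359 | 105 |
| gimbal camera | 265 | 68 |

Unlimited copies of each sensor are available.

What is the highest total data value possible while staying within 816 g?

272

Density check — magnetometer 0.36, soil-moisture probe 0.35, gas sampler 0.29 are the best per g.
Greedy by ratio would take magnetometer + gimbal camera: 735 g used, total 236.
The 735 g tied up in magnetometer and gimbal camera is better spent on 2×soil-moisture probe — total rises to 272 (770 g).
Every other selection either busts 816 g or fails to beat 272.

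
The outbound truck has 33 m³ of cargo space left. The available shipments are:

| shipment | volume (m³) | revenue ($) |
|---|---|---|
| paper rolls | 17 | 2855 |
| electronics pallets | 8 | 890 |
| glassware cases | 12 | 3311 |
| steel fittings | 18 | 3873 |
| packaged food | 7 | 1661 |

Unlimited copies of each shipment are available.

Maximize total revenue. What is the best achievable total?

Ranking by ratio (revenue/m³): glassware cases 275.92, packaged food 237.29, steel fittings 215.17.
A density-first pass picks 2×glassware cases + packaged food — 8283 at 31 m³.
Replace glassware cases with 2×packaged food: the trade gains 11 net, giving 8294 at 33 m³.
That's the maximum — no swap from here does better than 8294.

8294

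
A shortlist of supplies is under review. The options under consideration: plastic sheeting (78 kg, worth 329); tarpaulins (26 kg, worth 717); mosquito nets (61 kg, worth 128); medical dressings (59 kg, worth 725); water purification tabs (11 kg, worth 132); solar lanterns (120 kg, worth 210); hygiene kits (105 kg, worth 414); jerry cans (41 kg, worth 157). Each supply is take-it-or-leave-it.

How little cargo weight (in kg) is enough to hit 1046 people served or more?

85

Look for the lowest-cargo combination reaching 1046.
tarpaulins + medical dressings: 1442 people served at 85 kg.
No combination under 85 kg hits 1046.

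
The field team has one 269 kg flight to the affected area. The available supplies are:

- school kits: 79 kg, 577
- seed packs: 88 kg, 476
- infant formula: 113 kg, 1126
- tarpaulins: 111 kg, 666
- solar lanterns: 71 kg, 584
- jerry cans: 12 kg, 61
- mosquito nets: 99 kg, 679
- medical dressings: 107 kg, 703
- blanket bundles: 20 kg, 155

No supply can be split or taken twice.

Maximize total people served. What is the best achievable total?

2287

Greedy by ratio would take infant formula + solar lanterns + jerry cans + blanket bundles: 216 kg used, total 1926.
The 32 kg tied up in jerry cans and blanket bundles is better spent on school kits — total rises to 2287 (263 kg).
Next best is infant formula + jerry cans + medical dressings + blanket bundles at 2045 (252 kg) — short by 242.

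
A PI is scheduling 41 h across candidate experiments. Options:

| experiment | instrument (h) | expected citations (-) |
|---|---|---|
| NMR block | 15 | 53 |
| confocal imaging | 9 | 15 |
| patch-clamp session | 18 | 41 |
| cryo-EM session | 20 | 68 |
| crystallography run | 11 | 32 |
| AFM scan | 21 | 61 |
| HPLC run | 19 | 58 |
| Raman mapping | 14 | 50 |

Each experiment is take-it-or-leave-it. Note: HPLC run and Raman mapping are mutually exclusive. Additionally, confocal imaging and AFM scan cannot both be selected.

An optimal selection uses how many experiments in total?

Best achievable expected citations is 135.
For example NMR block + crystallography run + Raman mapping achieves it, using 40 h.
Any selection reaching 135 contains exactly 3 experiments.

3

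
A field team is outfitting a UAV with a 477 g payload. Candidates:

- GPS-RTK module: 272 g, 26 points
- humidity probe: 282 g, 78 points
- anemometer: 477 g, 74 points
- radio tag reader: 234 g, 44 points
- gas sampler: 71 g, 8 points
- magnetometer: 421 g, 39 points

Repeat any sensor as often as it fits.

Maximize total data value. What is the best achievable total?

94

By data value per g: humidity probe 0.28, radio tag reader 0.19, anemometer 0.16 lead.
Best packing: humidity probe + 2×gas sampler — 424 g, 94 total.
Every other selection either busts 477 g or fails to beat 94.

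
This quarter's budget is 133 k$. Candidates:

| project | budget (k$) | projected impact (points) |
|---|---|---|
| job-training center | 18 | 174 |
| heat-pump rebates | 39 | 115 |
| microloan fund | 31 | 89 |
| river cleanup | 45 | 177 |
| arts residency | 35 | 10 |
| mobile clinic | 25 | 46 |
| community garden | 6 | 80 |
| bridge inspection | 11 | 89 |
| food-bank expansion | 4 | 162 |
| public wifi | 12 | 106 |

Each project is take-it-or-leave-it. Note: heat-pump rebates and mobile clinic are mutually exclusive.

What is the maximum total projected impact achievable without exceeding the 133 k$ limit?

877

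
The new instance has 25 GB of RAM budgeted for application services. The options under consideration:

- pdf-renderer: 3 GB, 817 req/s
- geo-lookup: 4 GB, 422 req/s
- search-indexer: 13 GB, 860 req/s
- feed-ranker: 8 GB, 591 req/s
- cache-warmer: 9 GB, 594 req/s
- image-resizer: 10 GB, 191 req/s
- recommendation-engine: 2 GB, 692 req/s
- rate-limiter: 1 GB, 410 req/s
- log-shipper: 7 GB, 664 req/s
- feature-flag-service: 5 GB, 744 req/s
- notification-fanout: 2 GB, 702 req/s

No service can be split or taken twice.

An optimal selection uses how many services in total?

Best achievable throughput is 4451.
pdf-renderer + geo-lookup + recommendation-engine + rate-limiter + log-shipper + feature-flag-service + notification-fanout hits 4451 at 24 GB.
Every optimal selection uses 7 services.

7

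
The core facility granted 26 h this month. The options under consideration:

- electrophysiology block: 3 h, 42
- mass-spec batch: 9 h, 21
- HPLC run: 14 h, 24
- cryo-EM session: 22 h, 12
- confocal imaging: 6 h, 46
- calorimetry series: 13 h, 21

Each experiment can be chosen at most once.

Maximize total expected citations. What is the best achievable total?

112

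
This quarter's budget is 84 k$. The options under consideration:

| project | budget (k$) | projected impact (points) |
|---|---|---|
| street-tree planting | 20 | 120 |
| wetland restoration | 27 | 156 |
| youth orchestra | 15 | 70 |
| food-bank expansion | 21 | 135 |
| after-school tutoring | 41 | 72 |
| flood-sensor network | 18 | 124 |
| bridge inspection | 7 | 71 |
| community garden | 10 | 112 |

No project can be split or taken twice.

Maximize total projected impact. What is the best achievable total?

598

Taking the top-ratio projects first gives street-tree planting + food-bank expansion + flood-sensor network + bridge inspection + community garden for 562 (76 k$).
The 20 k$ tied up in street-tree planting is better spent on wetland restoration — total rises to 598 (83 k$).
The closest alternative, street-tree planting + wetland restoration + flood-sensor network + bridge inspection + community garden, reaches only 583.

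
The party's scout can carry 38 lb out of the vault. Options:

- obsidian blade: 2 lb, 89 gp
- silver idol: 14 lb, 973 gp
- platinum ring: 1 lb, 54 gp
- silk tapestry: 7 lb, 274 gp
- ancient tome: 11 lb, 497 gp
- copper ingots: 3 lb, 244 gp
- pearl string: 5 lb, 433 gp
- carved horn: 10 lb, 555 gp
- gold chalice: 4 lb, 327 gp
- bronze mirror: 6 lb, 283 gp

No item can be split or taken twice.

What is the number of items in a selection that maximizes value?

6

The maximum value within 38 lb is 2621.
One optimal bundle: obsidian blade + silver idol + copper ingots + pearl string + carved horn + gold chalice (38 lb).
Every optimal selection uses 6 items.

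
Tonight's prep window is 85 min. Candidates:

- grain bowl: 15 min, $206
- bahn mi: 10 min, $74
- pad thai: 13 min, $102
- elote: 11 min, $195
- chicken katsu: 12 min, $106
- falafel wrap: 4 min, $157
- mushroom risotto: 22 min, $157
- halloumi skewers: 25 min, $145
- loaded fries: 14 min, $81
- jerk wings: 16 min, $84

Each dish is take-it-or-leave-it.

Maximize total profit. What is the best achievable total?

931

The ratio heuristic lands on grain bowl + bahn mi + pad thai + elote + chicken katsu + falafel wrap + loaded fries (921) but leaves 6 min idle.
The 10 min tied up in bahn mi is better spent on jerk wings — total rises to 931 (85 min).
Next best is grain bowl + bahn mi + pad thai + elote + chicken katsu + falafel wrap + jerk wings at 924 (81 min) — short by 7.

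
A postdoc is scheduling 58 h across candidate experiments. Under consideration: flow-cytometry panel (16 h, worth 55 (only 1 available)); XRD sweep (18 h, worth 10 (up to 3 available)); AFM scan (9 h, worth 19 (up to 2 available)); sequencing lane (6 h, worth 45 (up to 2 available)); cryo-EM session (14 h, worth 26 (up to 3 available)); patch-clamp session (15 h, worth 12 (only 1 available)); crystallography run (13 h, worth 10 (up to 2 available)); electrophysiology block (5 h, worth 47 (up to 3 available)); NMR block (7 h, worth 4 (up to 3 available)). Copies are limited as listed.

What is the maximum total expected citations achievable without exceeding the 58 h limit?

Greedy by ratio would take flow-cytometry panel + AFM scan + 2×sequencing lane + 3×electrophysiology block: 52 h used, total 305.
Replace AFM scan with cryo-EM session: the trade gains 7 net, giving 312 at 57 h.

312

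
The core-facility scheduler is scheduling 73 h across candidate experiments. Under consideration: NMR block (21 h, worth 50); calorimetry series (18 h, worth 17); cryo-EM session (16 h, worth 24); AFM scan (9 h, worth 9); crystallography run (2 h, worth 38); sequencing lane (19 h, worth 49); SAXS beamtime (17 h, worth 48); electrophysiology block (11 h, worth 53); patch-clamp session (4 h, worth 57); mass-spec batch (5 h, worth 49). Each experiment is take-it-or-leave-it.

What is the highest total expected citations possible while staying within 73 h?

305

A density-first pass picks AFM scan + crystallography run + sequencing lane + SAXS beamtime + electrophysiology block + patch-clamp session + mass-spec batch — 303 at 67 h.
The 17 h tied up in SAXS beamtime is better spent on NMR block — total rises to 305 (71 h).
Nothing else within 73 h beats 305.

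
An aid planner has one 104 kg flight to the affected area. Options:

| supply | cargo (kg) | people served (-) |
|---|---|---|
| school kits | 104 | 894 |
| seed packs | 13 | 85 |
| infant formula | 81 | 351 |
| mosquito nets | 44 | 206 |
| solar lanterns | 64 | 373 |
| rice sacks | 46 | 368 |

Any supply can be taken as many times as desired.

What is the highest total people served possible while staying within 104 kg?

894

Density check — school kits 8.60, rice sacks 8.00, seed packs 6.54, solar lanterns 5.83 are the best per kg.
The ratio ordering already packs tightly: school kits, 104 kg, 894.
Nothing else within 104 kg beats 894.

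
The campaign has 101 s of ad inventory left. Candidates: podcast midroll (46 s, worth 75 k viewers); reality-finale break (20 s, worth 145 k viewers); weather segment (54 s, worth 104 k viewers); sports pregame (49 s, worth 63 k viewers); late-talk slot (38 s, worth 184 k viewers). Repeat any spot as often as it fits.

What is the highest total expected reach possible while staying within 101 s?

725

Density check — reality-finale break 7.25, late-talk slot 4.84, weather segment 1.93 are the best per s.
Best packing: 5×reality-finale break — 100 s, 725 total.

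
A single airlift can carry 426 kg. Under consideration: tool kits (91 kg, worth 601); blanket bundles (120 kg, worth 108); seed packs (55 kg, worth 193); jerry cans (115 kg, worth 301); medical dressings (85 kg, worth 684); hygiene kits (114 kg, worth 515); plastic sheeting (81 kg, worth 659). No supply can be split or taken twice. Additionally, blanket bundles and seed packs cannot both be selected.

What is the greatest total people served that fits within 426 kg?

2652

Ranking by ratio (people served/kg): plastic sheeting 8.14, medical dressings 8.05, tool kits 6.60.
Tool kits + seed packs + medical dressings + hygiene kits + plastic sheeting uses 426 of the 426 kg and totals 2652.
That's the maximum — no feasible swap from here does better than 2652.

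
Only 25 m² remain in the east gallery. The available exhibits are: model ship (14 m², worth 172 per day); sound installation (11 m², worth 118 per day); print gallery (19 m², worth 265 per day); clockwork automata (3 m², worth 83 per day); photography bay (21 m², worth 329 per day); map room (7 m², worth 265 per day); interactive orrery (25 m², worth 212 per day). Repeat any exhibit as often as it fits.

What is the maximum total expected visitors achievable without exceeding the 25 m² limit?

Clockwork automata + 3×map room uses 24 of the 25 m² and totals 878.
The spare 1 m² is too small for any remaining exhibit, and no exchange beats 878.

878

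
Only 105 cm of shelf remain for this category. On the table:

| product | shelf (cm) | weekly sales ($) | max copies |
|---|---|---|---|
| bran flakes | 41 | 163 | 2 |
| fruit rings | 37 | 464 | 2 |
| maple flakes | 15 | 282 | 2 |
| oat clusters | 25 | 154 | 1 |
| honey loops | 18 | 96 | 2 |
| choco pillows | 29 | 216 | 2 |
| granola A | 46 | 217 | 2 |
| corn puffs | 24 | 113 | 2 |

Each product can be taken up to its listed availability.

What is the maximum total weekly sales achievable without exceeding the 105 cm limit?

By weekly sales per cm: maple flakes 18.80, fruit rings 12.54, choco pillows 7.45, oat clusters 6.16 lead.
Taking 2×fruit rings + 2×maple flakes: 104 cm used, 1492 in weekly sales.
That's the maximum — no swap from here does better than 1492.

1492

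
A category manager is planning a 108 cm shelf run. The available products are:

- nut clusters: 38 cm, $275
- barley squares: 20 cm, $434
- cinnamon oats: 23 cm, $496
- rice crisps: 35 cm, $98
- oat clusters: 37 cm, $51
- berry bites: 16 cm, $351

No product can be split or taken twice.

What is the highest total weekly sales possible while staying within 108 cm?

1556

Nut clusters + barley squares + cinnamon oats + berry bites uses 97 of the 108 cm and totals 1556.
Runner-up barley squares + cinnamon oats + rice crisps + berry bites tops out at 1379.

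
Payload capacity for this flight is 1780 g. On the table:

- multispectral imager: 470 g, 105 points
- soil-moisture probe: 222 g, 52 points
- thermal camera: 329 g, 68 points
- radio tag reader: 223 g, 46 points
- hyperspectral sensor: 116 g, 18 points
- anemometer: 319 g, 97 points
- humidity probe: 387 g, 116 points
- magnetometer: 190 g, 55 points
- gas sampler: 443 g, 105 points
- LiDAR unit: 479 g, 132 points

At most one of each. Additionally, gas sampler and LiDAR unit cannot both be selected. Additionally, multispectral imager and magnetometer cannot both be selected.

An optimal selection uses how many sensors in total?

The maximum data value within 1780 g is 470.
For example soil-moisture probe + hyperspectral sensor + anemometer + humidity probe + magnetometer + LiDAR unit achieves it, using 1713 g.
All optima have 6 sensors.

6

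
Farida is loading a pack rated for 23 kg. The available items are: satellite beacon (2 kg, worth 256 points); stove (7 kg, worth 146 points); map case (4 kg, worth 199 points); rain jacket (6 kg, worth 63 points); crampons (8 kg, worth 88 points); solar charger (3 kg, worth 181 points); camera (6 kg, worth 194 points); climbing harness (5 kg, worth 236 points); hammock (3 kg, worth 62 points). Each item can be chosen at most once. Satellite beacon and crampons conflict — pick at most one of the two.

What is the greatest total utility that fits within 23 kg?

Best packing: satellite beacon + map case + solar charger + camera + climbing harness + hammock — 23 kg, 1128 total.
That's the maximum — no feasible swap from here does better than 1128.

1128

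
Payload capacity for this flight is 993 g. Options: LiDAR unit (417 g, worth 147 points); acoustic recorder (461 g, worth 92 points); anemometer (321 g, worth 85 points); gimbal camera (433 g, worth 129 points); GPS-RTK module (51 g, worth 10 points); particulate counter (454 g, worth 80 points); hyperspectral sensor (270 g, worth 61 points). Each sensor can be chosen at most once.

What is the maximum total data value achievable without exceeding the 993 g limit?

286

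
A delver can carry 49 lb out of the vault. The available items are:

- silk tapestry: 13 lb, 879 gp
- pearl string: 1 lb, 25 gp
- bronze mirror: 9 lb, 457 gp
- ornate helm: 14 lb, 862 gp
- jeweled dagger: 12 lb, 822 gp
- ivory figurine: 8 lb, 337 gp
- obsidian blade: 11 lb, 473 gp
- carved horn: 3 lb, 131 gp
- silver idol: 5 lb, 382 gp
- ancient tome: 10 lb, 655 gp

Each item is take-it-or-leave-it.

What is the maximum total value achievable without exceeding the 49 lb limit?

3218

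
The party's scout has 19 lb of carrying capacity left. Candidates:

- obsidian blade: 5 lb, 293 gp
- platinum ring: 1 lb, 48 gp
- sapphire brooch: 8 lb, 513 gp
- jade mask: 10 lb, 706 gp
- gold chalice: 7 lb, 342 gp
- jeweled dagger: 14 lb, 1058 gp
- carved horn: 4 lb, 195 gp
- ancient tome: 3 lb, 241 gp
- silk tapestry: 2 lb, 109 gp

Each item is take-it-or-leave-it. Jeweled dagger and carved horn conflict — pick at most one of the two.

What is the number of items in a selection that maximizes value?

Best achievable value is 1408.
For example jeweled dagger + ancient tome + silk tapestry achieves it, using 19 lb.
Every optimal selection uses 3 items.

3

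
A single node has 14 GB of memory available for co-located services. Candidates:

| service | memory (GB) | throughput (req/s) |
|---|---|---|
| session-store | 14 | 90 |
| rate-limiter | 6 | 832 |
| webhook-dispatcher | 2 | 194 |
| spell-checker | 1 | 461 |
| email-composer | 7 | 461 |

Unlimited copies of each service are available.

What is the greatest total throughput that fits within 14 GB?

By throughput per GB: spell-checker 461.00, rate-limiter 138.67, webhook-dispatcher 97.00 lead.
Taking 14×spell-checker: 14 GB used, 6454 in throughput.
That's the maximum — no swap from here does better than 6454.

6454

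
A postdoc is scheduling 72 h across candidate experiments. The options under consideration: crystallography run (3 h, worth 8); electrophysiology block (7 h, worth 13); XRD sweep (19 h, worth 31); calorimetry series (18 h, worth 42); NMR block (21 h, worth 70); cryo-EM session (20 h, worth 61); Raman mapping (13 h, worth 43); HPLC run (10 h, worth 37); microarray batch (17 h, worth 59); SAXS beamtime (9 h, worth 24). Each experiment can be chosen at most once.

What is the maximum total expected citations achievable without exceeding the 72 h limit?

235

Greedy by ratio would take crystallography run + electrophysiology block + NMR block + Raman mapping + HPLC run + microarray batch: 71 h used, total 230.
The 20 h tied up in electrophysiology block and Raman mapping is better spent on cryo-EM session — total rises to 235 (71 h).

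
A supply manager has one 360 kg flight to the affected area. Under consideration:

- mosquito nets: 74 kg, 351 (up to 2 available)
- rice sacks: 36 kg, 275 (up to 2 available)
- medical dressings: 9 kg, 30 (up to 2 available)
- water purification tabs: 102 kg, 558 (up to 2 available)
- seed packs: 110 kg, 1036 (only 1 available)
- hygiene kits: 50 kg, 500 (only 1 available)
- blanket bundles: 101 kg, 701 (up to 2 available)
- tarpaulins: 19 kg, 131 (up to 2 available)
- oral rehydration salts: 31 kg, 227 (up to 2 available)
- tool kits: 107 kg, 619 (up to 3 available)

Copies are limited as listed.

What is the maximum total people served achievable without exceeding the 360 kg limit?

A density-first pass picks 2×rice sacks + 2×medical dressings + seed packs + hygiene kits + 2×tarpaulins + 2×oral rehydration salts — 2862 at 350 kg.
Replace rice sacks and 2×medical dressings and 2×tarpaulins with blanket bundles: the trade gains 104 net, giving 2966 at 359 kg.

2966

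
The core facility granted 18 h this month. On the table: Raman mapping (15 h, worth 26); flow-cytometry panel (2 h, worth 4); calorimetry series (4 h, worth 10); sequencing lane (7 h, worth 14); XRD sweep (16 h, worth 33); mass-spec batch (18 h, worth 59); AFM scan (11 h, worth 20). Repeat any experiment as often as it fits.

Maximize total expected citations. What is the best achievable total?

Best packing: mass-spec batch — 18 h, 59 total.
That's the maximum — no swap from here does better than 59.

59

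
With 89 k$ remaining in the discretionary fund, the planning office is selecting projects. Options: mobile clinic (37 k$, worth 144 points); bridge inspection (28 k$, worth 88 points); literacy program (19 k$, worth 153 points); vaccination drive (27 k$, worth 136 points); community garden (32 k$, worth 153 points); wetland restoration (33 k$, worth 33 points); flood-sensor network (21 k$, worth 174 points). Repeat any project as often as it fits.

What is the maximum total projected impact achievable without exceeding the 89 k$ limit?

696

Ranking by ratio (projected impact/k$): flood-sensor network 8.29, literacy program 8.05, vaccination drive 5.04.
Taking 4×flood-sensor network: 84 k$ used, 696 in projected impact.
The spare 5 k$ is too small for any remaining project, and no exchange beats 696.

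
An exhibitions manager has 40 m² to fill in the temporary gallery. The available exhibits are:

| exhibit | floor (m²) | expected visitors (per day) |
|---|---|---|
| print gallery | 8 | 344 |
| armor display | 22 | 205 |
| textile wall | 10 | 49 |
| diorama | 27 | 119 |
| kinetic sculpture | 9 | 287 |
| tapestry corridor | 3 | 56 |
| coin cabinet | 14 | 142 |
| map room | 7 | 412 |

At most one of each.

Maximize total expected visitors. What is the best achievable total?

1185

The ratio heuristic lands on print gallery + textile wall + kinetic sculpture + tapestry corridor + map room (1148) but leaves 3 m² idle.
Replace textile wall and tapestry corridor with coin cabinet: the trade gains 37 net, giving 1185 at 38 m².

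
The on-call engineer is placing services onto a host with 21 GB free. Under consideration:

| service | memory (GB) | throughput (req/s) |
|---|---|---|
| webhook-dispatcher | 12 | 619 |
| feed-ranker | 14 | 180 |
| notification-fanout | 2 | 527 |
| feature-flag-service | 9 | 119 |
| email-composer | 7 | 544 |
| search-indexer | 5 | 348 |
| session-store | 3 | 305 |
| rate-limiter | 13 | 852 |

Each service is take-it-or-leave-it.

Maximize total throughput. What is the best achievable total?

Ranking by ratio (throughput/GB): notification-fanout 263.50, session-store 101.67, email-composer 77.71, search-indexer 69.60.
The ratio heuristic lands on notification-fanout + email-composer + search-indexer + session-store (1724) but leaves 4 GB idle.
Replace email-composer and session-store with rate-limiter: the trade gains 3 net, giving 1727 at 20 GB.

1727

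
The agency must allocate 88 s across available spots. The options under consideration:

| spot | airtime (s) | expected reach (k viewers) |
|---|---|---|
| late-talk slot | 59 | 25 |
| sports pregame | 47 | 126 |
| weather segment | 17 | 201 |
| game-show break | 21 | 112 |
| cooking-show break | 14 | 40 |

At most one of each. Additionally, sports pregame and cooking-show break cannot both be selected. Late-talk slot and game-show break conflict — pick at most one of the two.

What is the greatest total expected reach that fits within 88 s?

A density-first pass picks weather segment + game-show break + cooking-show break — 353 at 52 s.
Dropping cooking-show break frees 14 s; slotting in sports pregame (47 s) lifts the total to 439 at 85 s.
Next best is weather segment + game-show break + cooking-show break at 353 (52 s) — short by 86.

439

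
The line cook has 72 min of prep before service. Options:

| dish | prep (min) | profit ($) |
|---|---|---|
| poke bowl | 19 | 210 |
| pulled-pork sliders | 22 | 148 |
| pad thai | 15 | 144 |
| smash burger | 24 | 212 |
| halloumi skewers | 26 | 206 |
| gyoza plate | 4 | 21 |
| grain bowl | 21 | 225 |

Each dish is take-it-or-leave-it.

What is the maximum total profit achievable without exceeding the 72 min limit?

The ratio heuristic lands on poke bowl + pad thai + gyoza plate + grain bowl (600) but leaves 13 min idle.
Dropping pad thai frees 15 min; slotting in smash burger (24 min) lifts the total to 668 at 68 min.

668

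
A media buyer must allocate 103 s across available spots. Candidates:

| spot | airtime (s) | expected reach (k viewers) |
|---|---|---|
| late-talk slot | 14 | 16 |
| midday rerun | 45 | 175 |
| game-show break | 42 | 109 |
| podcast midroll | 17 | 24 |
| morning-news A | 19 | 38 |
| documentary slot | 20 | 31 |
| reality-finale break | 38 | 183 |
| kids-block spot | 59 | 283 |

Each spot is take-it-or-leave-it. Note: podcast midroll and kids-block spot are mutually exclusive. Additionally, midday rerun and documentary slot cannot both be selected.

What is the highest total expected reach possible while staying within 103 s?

Best packing: reality-finale break + kids-block spot — 97 s, 466 total.
The closest alternative, midday rerun + morning-news A + reality-finale break, reaches only 396.

466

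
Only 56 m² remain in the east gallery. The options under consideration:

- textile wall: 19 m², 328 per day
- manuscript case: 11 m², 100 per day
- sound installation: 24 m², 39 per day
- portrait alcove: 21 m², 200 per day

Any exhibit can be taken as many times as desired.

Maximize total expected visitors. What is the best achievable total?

756

Best packing: 2×textile wall + manuscript case — 49 m², 756 total.
No other feasible combination exceeds 756.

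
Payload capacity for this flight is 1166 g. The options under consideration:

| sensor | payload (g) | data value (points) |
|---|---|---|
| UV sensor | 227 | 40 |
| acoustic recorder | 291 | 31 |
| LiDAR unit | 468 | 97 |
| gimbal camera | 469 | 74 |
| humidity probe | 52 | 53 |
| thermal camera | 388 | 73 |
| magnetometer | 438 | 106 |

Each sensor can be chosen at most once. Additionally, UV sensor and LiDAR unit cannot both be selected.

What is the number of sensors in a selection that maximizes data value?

Best achievable data value is 272.
For example UV sensor + humidity probe + thermal camera + magnetometer achieves it, using 1105 g.
All optima have 4 sensors.

4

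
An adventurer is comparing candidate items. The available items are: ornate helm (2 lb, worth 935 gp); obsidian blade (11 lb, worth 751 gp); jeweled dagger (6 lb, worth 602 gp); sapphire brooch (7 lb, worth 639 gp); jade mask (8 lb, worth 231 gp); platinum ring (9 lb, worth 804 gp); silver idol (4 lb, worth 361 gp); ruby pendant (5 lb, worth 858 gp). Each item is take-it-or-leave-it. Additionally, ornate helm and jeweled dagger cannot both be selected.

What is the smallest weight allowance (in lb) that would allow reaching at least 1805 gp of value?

11

Look for the lowest-weight combination reaching 1805.
ornate helm + silver idol + ruby pendant: 2154 value at 11 lb.
Below 11 lb the best achievable stays under 1805.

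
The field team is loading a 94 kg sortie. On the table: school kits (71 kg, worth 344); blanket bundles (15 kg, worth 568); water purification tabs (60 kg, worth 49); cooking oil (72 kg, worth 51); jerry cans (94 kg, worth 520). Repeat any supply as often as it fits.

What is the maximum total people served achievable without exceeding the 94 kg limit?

3408

Best packing: 6×blanket bundles — 90 kg, 3408 total.
That's the maximum — no swap from here does better than 3408.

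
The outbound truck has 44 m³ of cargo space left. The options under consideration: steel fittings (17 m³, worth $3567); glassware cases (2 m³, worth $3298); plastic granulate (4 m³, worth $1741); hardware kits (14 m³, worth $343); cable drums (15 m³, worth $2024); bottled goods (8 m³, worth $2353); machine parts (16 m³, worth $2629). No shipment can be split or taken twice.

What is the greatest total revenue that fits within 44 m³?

Taking the top-ratio shipments first gives steel fittings + glassware cases + plastic granulate + bottled goods for 10959 (31 m³).
The 4 m³ tied up in plastic granulate is better spent on machine parts — total rises to 11847 (43 m³).

11847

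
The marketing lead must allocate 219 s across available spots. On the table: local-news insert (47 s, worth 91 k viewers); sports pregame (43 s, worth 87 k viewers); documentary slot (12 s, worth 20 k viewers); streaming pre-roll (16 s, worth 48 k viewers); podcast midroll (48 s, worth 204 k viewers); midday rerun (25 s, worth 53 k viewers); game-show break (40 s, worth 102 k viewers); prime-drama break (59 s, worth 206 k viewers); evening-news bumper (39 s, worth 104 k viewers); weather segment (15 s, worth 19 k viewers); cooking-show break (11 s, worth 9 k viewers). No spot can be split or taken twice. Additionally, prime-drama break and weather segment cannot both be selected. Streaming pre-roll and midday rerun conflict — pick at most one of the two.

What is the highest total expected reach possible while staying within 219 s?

684

The ratio ordering already packs tightly: documentary slot + streaming pre-roll + podcast midroll + game-show break + prime-drama break + evening-news bumper, 214 s, 684.
An exhaustive check of the 2048 subsets confirms 684.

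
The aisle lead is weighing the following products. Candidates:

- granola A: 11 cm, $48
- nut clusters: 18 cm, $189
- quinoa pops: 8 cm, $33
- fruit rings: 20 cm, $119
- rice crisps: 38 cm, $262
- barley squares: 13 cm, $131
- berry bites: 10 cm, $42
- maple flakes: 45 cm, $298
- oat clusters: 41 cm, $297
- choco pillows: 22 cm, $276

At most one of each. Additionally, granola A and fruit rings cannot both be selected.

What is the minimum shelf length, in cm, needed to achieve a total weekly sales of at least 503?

Minimise cm subject to total weekly sales ≥ 503.
nut clusters + berry bites + choco pillows reaches 507 using 50 cm.
No combination under 50 cm hits 503.

50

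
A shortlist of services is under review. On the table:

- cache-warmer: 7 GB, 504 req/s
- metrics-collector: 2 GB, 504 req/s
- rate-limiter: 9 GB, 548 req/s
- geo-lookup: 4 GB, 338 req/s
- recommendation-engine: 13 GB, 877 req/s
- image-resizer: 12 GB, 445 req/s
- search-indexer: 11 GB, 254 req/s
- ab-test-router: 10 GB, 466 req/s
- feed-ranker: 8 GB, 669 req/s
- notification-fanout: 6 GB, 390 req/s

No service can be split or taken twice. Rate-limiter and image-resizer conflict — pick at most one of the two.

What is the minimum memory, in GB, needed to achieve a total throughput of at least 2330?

Look for the lowest-memory combination reaching 2330.
metrics-collector + geo-lookup + recommendation-engine + feed-ranker: 2388 throughput at 27 GB.
Any bundle with less than 27 GB falls short of 2330.

27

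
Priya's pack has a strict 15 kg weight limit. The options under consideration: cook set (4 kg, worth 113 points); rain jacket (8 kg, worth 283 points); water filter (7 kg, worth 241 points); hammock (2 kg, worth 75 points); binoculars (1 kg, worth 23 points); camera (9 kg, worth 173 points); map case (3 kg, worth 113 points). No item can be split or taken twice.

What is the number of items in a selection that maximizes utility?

2

Optimal total is 524.
For example rain jacket + water filter achieves it, using 15 kg.
Any selection reaching 524 contains exactly 2 items.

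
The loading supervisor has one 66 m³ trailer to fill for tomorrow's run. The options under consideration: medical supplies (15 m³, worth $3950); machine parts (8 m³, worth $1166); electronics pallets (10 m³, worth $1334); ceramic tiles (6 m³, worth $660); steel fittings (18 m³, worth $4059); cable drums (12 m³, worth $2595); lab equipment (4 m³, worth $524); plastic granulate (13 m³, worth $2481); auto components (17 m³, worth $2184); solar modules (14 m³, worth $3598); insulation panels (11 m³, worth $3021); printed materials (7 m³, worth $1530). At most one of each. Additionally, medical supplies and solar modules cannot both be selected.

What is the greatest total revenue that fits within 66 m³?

15327

Density check — insulation panels 274.64, medical supplies 263.33, solar modules 257.00 are the best per m³.
Taking steel fittings + cable drums + lab equipment + solar modules + insulation panels + printed materials: 66 m³ used, 15327 in revenue.
Next best is medical supplies + steel fittings + cable drums + insulation panels + printed materials at 15155 (63 m³) — short by 172.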